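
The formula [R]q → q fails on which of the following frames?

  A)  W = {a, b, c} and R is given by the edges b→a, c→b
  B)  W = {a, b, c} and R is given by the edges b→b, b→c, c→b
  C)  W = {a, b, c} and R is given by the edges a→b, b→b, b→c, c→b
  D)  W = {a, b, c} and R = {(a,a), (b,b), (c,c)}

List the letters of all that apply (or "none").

A, B, C

The schema [R]q → q is axiom T; it is valid on a frame iff R is reflexive.
(A) R is not reflexive (not a R a), so the schema fails here.
(B) R is not reflexive (not a R a), so the schema fails here.
(C) R is not reflexive (not a R a), so the schema fails here.
(D) R is reflexive (each world relates to itself), so the schema is valid here.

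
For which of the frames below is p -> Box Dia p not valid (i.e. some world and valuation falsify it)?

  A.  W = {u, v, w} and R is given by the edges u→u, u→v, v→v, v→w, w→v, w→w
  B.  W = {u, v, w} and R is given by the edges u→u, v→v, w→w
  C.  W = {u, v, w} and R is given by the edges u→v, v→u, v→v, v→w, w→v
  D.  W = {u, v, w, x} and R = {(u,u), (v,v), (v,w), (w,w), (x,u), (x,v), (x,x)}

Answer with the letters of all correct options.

The schema p -> Box Dia p is axiom B; it is valid on a frame iff R is symmetric.
(A) R is not symmetric (u R v but not v R u), so the schema fails here.
(B) R is symmetric (every R-edge is matched by its reverse), so the schema is valid here.
(C) R is symmetric (every R-edge is matched by its reverse), so the schema is valid here.
(D) R is not symmetric (v R w but not w R v), so the schema fails here.

A, D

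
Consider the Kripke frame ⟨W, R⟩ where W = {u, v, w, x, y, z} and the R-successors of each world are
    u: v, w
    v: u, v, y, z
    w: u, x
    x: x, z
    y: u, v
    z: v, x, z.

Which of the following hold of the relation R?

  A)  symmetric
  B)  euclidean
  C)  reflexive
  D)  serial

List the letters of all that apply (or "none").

(A) not symmetric: w R x but not x R w.
(B) not euclidean: u R v and u R w but not v R w.
(C) not reflexive: not u R u.
(D) serial: every world has an R-successor.

D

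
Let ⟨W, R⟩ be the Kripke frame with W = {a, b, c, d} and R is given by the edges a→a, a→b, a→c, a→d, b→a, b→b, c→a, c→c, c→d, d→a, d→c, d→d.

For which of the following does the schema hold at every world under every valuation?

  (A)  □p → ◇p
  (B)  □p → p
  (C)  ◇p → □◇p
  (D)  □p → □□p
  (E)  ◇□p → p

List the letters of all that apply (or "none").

R is reflexive: each world relates to itself.
R is symmetric: every R-edge is matched by its reverse.
R is not transitive: b R a and a R c but not b R c.
R is not euclidean: a R b and a R c but not b R c.
R is serial: every world has an R-successor.
(A) axiom D: valid iff R is serial. R is serial — valid.
(B) □p → p is axiom T, which corresponds to reflexivity. R is reflexive — valid.
(C) ◇p → □◇p is axiom 5; it is valid on a frame exactly when R is euclidean. R is not euclidean, so not valid.
(D) □p → □□p is axiom 4; it is valid on a frame exactly when R is transitive. R is not transitive, so not valid.
(E) ◇□p → p (the dual of axiom B) characterises the symmetric frames. R is symmetric — valid.

A, B, E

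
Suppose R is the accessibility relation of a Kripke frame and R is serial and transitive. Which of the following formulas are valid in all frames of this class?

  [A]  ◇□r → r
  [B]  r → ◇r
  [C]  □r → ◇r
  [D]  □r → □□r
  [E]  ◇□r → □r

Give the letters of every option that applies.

(A) the dual of axiom B: valid iff R is symmetric. Such an R need not be symmetric — not valid.
(B) the dual of axiom T: valid iff R is reflexive. Such an R need not be reflexive — not valid.
(C) □r → ◇r (axiom D) characterises the serial frames. Every such R is serial — valid.
(D) □r → □□r (axiom 4) characterises the transitive frames. Every such R is transitive — valid.
(E) the dual of axiom 5: valid iff R is euclidean. Such an R need not be euclidean — not valid.

C, D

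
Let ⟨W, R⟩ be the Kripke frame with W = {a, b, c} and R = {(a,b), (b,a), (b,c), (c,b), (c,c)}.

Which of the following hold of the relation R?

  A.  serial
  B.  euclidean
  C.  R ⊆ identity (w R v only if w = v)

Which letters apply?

(A) serial: every world has an R-successor.
(B) not euclidean: b R a and b R c but not a R c.
(C) not ⊆ identity: a R b with a ≠ b.

A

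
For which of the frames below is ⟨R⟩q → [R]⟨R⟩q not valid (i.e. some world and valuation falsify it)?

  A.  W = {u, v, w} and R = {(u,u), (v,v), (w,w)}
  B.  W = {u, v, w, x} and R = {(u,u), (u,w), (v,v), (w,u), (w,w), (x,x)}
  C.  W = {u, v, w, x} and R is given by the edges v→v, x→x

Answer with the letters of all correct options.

none

The schema ⟨R⟩q → [R]⟨R⟩q is axiom 5; it is valid on a frame iff R is euclidean.
(A) R is euclidean (any two R-successors of the same world are R-related), so the schema is valid here.
(B) R is euclidean (any two R-successors of the same world are R-related), so the schema is valid here.
(C) R is euclidean (any two R-successors of the same world are R-related), so the schema is valid here.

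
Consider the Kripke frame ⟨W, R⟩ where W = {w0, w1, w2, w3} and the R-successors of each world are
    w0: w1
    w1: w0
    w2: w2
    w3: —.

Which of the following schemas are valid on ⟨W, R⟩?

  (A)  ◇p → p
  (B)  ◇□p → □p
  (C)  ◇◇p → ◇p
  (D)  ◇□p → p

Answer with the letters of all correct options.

R is symmetric: every R-edge is matched by its reverse.
R is not transitive: w0 R w1 and w1 R w0 but not w0 R w0.
R is not euclidean: w0 R w1 and w0 R w1 but not w1 R w1.
R is not a subset of the identity: w0 R w1 with w0 ≠ w1.
(A) ◇p → p (the converse of T) corresponds to R being a subset of the identity. Here R ⊄ identity, so not valid.
(B) ◇□p → □p is the dual of axiom 5; it is valid on a frame exactly when R is euclidean. R is not euclidean, so not valid.
(C) ◇◇p → ◇p is the dual of axiom 4, which corresponds to transitivity. R is not transitive — not valid.
(D) ◇□p → p is the dual of axiom B; it is valid on a frame exactly when R is symmetric. R is symmetric, so valid.

D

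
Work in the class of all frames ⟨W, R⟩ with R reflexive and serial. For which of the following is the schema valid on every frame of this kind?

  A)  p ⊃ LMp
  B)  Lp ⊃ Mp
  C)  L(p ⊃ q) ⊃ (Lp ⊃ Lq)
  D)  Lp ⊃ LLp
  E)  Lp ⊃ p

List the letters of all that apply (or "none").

(A) axiom B: valid iff R is symmetric. Such an R need not be symmetric — not valid.
(B) Lp ⊃ Mp is axiom D; it is valid on a frame exactly when R is serial. Every such R is serial, so valid.
(C) L(p ⊃ q) ⊃ (Lp ⊃ Lq) is axiom K, valid on every Kripke frame — valid.
(D) Lp ⊃ LLp is axiom 4, which corresponds to transitivity. Such an R need not be transitive — not valid.
(E) axiom T: valid iff R is reflexive. Every such R is reflexive — valid.

B, C, E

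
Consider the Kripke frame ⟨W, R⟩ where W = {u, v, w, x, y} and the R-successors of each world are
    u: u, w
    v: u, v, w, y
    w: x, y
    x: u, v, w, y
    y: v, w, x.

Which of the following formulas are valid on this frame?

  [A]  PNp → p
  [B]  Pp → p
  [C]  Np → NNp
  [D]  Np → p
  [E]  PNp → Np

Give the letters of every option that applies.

none

R is not reflexive: not w R w.
R is not symmetric: u R w but not w R u.
R is not transitive: u R w and w R x but not u R x.
R is not euclidean: u R w and u R u but not w R u.
R is not a subset of the identity: u R w with u ≠ w.
(A) PNp → p is the dual of axiom B; it is valid on a frame exactly when R is symmetric. R is not symmetric, so not valid.
(B) Pp → p is the converse of T; it holds exactly when R ⊆ identity. Here R ⊄ identity — not valid.
(C) Np → NNp is axiom 4; it is valid on a frame exactly when R is transitive. R is not transitive, so not valid.
(D) Np → p (axiom T) characterises the reflexive frames. R is not reflexive — not valid.
(E) PNp → Np is the dual of axiom 5; it is valid on a frame exactly when R is euclidean. R is not euclidean, so not valid.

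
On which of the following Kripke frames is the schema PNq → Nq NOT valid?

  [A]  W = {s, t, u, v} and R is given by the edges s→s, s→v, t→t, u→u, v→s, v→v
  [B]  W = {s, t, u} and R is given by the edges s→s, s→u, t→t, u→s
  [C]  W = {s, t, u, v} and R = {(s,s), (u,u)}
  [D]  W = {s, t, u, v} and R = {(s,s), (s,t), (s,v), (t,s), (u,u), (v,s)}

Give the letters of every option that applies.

B, D

The schema PNq → Nq is the dual of axiom 5; it is valid on a frame iff R is euclidean.
(A) R is euclidean (any two R-successors of the same world are R-related), so the schema is valid here.
(B) R is not euclidean (s R u and s R u but not u R u), so the schema fails here.
(C) R is euclidean (any two R-successors of the same world are R-related), so the schema is valid here.
(D) R is not euclidean (s R t and s R v but not t R v), so the schema fails here.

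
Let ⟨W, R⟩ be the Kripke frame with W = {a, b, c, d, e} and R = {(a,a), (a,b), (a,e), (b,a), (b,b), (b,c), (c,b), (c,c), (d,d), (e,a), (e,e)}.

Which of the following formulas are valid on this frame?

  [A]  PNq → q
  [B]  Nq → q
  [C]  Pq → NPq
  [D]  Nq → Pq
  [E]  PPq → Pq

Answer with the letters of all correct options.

R is reflexive: each world relates to itself.
R is symmetric: every R-edge is matched by its reverse.
R is not transitive: a R b and b R c but not a R c.
R is not euclidean: a R b and a R e but not b R e.
R is serial: every world has an R-successor.
(A) PNq → q is the dual of axiom B, which corresponds to symmetry. R is symmetric — valid.
(B) axiom T: valid iff R is reflexive. R is reflexive — valid.
(C) axiom 5: valid iff R is euclidean. R is not euclidean — not valid.
(D) Nq → Pq (axiom D) characterises the serial frames. R is serial — valid.
(E) PPq → Pq is the dual of axiom 4; it is valid on a frame exactly when R is transitive. R is not transitive, so not valid.

A, B, D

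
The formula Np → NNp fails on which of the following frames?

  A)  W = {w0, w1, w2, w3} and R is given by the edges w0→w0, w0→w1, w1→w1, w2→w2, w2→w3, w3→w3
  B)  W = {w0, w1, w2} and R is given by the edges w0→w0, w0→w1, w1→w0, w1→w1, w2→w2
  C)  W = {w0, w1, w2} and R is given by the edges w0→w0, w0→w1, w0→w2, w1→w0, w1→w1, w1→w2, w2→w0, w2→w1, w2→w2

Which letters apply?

none

The schema Np → NNp is axiom 4; it is valid on a frame iff R is transitive.
(A) R is transitive (R is closed under composition), so the schema is valid here.
(B) R is transitive (R is closed under composition), so the schema is valid here.
(C) R is transitive (R is closed under composition), so the schema is valid here.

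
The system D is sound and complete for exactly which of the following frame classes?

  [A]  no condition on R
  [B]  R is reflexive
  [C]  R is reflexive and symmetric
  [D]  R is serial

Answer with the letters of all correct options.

D

(A) this class determines K, not D.
(B) this class determines T (= KT), not D.
(C) this class determines B (= KTB), not D.
(D) D is sound and complete for exactly this class.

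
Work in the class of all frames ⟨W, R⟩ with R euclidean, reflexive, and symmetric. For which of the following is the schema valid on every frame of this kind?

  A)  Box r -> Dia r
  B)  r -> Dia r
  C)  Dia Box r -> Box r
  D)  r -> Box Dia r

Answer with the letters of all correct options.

A, B, C, D

A relation that is euclidean, reflexive, and symmetric is also serial and transitive.
(A) Box r -> Dia r is axiom D, which corresponds to seriality. Every such R is serial — valid.
(B) r -> Dia r is the dual of axiom T, which corresponds to reflexivity. Every such R is reflexive — valid.
(C) Dia Box r -> Box r is the dual of axiom 5, which corresponds to the euclidean property. Every such R is euclidean — valid.
(D) r -> Box Dia r (axiom B) characterises the symmetric frames. Every such R is symmetric — valid.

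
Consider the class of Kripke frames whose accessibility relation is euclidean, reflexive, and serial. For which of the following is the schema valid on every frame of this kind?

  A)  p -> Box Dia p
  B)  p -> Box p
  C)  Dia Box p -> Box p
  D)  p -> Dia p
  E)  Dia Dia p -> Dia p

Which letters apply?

A relation that is euclidean, reflexive, and serial is also symmetric and transitive.
(A) axiom B: valid iff R is symmetric. Every such R is symmetric — valid.
(B) p -> Box p is valid only on frames where every R-edge is a self-loop. Such an R need not be a subset of the identity — not valid.
(C) Dia Box p -> Box p (the dual of axiom 5) characterises the euclidean frames. Every such R is euclidean — valid.
(D) p -> Dia p is the dual of axiom T, which corresponds to reflexivity. Every such R is reflexive — valid.
(E) Dia Dia p -> Dia p (the dual of axiom 4) characterises the transitive frames. Every such R is transitive — valid.

A, C, D, E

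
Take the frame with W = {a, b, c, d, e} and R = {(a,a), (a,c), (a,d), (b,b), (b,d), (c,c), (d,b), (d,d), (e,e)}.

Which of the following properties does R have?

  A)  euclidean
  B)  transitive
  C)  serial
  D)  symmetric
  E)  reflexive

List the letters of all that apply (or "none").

C, E

(A) not euclidean: a R c and a R a but not c R a.
(B) not transitive: a R d and d R b but not a R b.
(C) serial: every world has an R-successor.
(D) not symmetric: a R c but not c R a.
(E) reflexive: each world relates to itself.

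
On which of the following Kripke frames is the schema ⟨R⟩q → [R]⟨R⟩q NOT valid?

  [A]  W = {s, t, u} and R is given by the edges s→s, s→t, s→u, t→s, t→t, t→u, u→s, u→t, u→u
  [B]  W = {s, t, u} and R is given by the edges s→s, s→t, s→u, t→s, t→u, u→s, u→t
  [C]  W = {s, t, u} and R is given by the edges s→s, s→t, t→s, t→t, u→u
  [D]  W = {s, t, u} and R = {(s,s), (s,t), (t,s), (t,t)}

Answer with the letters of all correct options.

The schema ⟨R⟩q → [R]⟨R⟩q is axiom 5; it is valid on a frame iff R is euclidean.
(A) R is euclidean (any two R-successors of the same world are R-related), so the schema is valid here.
(B) R is not euclidean (s R t and s R t but not t R t), so the schema fails here.
(C) R is euclidean (any two R-successors of the same world are R-related), so the schema is valid here.
(D) R is euclidean (any two R-successors of the same world are R-related), so the schema is valid here.

B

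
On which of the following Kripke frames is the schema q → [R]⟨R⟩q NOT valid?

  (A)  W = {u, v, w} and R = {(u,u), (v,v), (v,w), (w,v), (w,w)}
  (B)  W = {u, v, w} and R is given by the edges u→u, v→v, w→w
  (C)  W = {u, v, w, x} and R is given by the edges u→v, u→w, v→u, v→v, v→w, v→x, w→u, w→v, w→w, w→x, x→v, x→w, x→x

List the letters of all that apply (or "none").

none

The schema q → [R]⟨R⟩q is axiom B; it is valid on a frame iff R is symmetric.
(A) R is symmetric (every R-edge is matched by its reverse), so the schema is valid here.
(B) R is symmetric (every R-edge is matched by its reverse), so the schema is valid here.
(C) R is symmetric (every R-edge is matched by its reverse), so the schema is valid here.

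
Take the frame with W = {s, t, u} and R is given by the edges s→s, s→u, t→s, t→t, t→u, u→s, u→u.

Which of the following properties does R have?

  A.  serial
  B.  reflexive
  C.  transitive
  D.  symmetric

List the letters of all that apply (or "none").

(A) serial: every world has an R-successor.
(B) reflexive: each world relates to itself.
(C) transitive: R is closed under composition.
(D) not symmetric: t R s but not s R t.

A, B, C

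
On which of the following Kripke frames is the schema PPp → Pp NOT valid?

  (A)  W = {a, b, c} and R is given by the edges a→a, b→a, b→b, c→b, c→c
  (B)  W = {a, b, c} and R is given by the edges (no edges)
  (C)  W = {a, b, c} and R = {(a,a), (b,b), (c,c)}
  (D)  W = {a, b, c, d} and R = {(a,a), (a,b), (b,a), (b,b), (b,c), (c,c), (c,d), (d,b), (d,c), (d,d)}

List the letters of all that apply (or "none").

The schema PPp → Pp is the dual of axiom 4; it is valid on a frame iff R is transitive.
(A) R is not transitive (c R b and b R a but not c R a), so the schema fails here.
(B) R is transitive (R is closed under composition), so the schema is valid here.
(C) R is transitive (R is closed under composition), so the schema is valid here.
(D) R is not transitive (a R b and b R c but not a R c), so the schema fails here.

A, D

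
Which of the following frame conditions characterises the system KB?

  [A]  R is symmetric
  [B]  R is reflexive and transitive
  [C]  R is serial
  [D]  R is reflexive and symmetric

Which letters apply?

A

(A) KB is sound and complete for exactly this class.
(B) this class determines S4, not KB.
(C) this class determines D, not KB.
(D) this class determines B (= KTB), not KB.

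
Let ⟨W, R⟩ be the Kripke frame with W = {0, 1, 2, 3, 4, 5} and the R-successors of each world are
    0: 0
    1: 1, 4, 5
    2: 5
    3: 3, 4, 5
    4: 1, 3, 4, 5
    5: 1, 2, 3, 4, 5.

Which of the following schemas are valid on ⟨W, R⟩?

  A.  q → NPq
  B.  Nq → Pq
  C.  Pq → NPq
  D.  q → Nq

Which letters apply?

R is symmetric: every R-edge is matched by its reverse.
R is not euclidean: 4 R 1 and 4 R 3 but not 1 R 3.
R is serial: every world has an R-successor.
R is not a subset of the identity: 1 R 4 with 1 ≠ 4.
(A) q → NPq is axiom B, which corresponds to symmetry. R is symmetric — valid.
(B) Nq → Pq is axiom D; it is valid on a frame exactly when R is serial. R is serial, so valid.
(C) Pq → NPq is axiom 5; it is valid on a frame exactly when R is euclidean. R is not euclidean, so not valid.
(D) q → Nq is valid only on frames where every R-edge is a self-loop. Here R ⊄ identity — not valid.

A, B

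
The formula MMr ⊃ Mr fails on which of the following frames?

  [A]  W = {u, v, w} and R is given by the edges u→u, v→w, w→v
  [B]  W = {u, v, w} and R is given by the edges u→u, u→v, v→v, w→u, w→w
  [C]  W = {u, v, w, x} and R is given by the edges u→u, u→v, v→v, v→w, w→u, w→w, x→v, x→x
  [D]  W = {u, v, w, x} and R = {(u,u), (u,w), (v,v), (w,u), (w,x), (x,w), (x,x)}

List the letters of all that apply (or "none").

The schema MMr ⊃ Mr is the dual of axiom 4; it is valid on a frame iff R is transitive.
(A) R is not transitive (v R w and w R v but not v R v), so the schema fails here.
(B) R is not transitive (w R u and u R v but not w R v), so the schema fails here.
(C) R is not transitive (u R v and v R w but not u R w), so the schema fails here.
(D) R is not transitive (u R w and w R x but not u R x), so the schema fails here.

A, B, C, D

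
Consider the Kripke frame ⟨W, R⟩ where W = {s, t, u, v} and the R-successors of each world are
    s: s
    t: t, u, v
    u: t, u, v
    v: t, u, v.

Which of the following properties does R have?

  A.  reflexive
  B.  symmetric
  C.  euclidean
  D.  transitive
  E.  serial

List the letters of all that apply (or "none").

(A) reflexive: each world relates to itself.
(B) symmetric: every R-edge is matched by its reverse.
(C) euclidean: any two R-successors of the same world are R-related.
(D) transitive: R is closed under composition.
(E) serial: every world has an R-successor.

A, B, C, D, E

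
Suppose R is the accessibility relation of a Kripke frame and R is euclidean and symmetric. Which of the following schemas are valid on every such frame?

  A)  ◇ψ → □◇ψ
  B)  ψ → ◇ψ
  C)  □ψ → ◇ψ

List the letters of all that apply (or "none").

A symmetric euclidean relation is transitive (uRv and vRw give vRu by symmetry, then uRw by the euclidean condition, applied at v).
(A) ◇ψ → □◇ψ is axiom 5; it is valid on a frame exactly when R is euclidean. Every such R is euclidean, so valid.
(B) ψ → ◇ψ is the dual of axiom T; it is valid on a frame exactly when R is reflexive. Such an R need not be reflexive, so not valid.
(C) axiom D: valid iff R is serial. Such an R need not be serial — not valid.

A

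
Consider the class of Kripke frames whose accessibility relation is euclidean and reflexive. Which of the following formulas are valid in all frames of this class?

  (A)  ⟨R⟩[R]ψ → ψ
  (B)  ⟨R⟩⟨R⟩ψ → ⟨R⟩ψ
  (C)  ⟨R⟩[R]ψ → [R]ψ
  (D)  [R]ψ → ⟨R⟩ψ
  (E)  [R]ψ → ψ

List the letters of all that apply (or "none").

A reflexive euclidean relation is also symmetric (from wRw and wRv the euclidean condition gives vRw) and hence transitive; it is an equivalence relation.
(A) ⟨R⟩[R]ψ → ψ is the dual of axiom B, which corresponds to symmetry. Every such R is symmetric — valid.
(B) ⟨R⟩⟨R⟩ψ → ⟨R⟩ψ (the dual of axiom 4) characterises the transitive frames. Every such R is transitive — valid.
(C) the dual of axiom 5: valid iff R is euclidean. Every such R is euclidean — valid.
(D) [R]ψ → ⟨R⟩ψ is axiom D, which corresponds to seriality. Every such R is serial — valid.
(E) [R]ψ → ψ is axiom T; it is valid on a frame exactly when R is reflexive. Every such R is reflexive, so valid.

A, B, C, D, E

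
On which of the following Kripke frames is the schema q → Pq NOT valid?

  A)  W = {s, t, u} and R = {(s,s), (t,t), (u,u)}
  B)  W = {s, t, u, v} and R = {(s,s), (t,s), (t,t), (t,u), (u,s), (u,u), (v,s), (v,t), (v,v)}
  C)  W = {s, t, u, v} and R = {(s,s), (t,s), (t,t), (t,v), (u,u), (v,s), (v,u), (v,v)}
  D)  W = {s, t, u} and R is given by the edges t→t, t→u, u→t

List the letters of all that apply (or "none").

D

The schema q → Pq is the dual of axiom T; it is valid on a frame iff R is reflexive.
(A) R is reflexive (each world relates to itself), so the schema is valid here.
(B) R is reflexive (each world relates to itself), so the schema is valid here.
(C) R is reflexive (each world relates to itself), so the schema is valid here.
(D) R is not reflexive (not s R s), so the schema fails here.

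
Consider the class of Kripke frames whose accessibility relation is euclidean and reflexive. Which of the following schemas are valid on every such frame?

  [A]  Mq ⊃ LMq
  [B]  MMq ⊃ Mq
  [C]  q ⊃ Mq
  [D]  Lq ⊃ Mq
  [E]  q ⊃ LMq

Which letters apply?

A, B, C, D, E

A reflexive euclidean relation is also symmetric (from wRw and wRv the euclidean condition gives vRw) and hence transitive; it is an equivalence relation.
(A) Mq ⊃ LMq is axiom 5; it is valid on a frame exactly when R is euclidean. Every such R is euclidean, so valid.
(B) MMq ⊃ Mq (the dual of axiom 4) characterises the transitive frames. Every such R is transitive — valid.
(C) q ⊃ Mq is the dual of axiom T; it is valid on a frame exactly when R is reflexive. Every such R is reflexive, so valid.
(D) Lq ⊃ Mq (axiom D) characterises the serial frames. Every such R is serial — valid.
(E) q ⊃ LMq is axiom B; it is valid on a frame exactly when R is symmetric. Every such R is symmetric, so valid.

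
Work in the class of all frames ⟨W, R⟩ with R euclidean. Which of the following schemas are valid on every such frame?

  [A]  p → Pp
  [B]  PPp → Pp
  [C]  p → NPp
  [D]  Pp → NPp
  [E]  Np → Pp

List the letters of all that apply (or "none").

D

(A) p → Pp is the dual of axiom T, which corresponds to reflexivity. Such an R need not be reflexive — not valid.
(B) PPp → Pp (the dual of axiom 4) characterises the transitive frames. Such an R need not be transitive — not valid.
(C) p → NPp is axiom B; it is valid on a frame exactly when R is symmetric. Such an R need not be symmetric, so not valid.
(D) Pp → NPp is axiom 5, which corresponds to the euclidean property. Every such R is euclidean — valid.
(E) Np → Pp is axiom D; it is valid on a frame exactly when R is serial. Such an R need not be serial, so not valid.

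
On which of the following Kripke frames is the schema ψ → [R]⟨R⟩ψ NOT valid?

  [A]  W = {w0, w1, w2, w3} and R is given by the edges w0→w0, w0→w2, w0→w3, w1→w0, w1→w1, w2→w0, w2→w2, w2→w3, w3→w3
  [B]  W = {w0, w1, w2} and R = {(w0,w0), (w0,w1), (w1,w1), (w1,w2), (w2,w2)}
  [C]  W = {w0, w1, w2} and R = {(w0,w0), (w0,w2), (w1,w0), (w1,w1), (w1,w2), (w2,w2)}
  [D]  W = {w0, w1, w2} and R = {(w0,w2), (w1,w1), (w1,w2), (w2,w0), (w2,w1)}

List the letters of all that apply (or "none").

The schema ψ → [R]⟨R⟩ψ is axiom B; it is valid on a frame iff R is symmetric.
(A) R is not symmetric (w0 R w3 but not w3 R w0), so the schema fails here.
(B) R is not symmetric (w0 R w1 but not w1 R w0), so the schema fails here.
(C) R is not symmetric (w0 R w2 but not w2 R w0), so the schema fails here.
(D) R is symmetric (every R-edge is matched by its reverse), so the schema is valid here.

A, B, C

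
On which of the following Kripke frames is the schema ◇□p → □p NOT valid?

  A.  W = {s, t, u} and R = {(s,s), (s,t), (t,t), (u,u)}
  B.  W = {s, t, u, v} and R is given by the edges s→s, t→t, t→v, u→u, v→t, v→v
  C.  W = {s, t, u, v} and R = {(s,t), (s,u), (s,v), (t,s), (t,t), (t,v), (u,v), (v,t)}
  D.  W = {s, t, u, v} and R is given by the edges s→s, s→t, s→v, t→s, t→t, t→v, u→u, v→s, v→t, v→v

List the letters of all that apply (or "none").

The schema ◇□p → □p is the dual of axiom 5; it is valid on a frame iff R is euclidean.
(A) R is not euclidean (s R t and s R s but not t R s), so the schema fails here.
(B) R is euclidean (any two R-successors of the same world are R-related), so the schema is valid here.
(C) R is not euclidean (s R t and s R u but not t R u), so the schema fails here.
(D) R is euclidean (any two R-successors of the same world are R-related), so the schema is valid here.

A, C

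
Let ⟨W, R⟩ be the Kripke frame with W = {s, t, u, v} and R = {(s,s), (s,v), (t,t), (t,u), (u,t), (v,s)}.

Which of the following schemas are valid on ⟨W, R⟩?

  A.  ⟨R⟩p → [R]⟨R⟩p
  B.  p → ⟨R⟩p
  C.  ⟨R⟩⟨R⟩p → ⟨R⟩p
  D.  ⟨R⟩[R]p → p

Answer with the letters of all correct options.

D

R is not reflexive: not u R u.
R is symmetric: every R-edge is matched by its reverse.
R is not transitive: u R t and t R u but not u R u.
R is not euclidean: s R v and s R v but not v R v.
(A) axiom 5: valid iff R is euclidean. R is not euclidean — not valid.
(B) the dual of axiom T: valid iff R is reflexive. R is not reflexive — not valid.
(C) the dual of axiom 4: valid iff R is transitive. R is not transitive — not valid.
(D) ⟨R⟩[R]p → p (the dual of axiom B) characterises the symmetric frames. R is symmetric — valid.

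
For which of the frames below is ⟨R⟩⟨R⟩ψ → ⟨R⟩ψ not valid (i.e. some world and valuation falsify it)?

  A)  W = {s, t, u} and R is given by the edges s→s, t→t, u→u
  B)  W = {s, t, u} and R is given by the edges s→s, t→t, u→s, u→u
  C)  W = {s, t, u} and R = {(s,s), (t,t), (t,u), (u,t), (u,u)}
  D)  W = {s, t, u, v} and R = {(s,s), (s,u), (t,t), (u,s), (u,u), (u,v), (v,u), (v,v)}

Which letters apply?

The schema ⟨R⟩⟨R⟩ψ → ⟨R⟩ψ is the dual of axiom 4; it is valid on a frame iff R is transitive.
(A) R is transitive (R is closed under composition), so the schema is valid here.
(B) R is transitive (R is closed under composition), so the schema is valid here.
(C) R is transitive (R is closed under composition), so the schema is valid here.
(D) R is not transitive (s R u and u R v but not s R v), so the schema fails here.

D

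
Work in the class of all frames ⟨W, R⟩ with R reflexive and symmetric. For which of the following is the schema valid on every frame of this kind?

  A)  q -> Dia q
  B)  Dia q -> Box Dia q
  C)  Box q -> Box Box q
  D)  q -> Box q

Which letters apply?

A

Reflexive relations are serial.
(A) q -> Dia q is the dual of axiom T; it is valid on a frame exactly when R is reflexive. Every such R is reflexive, so valid.
(B) axiom 5: valid iff R is euclidean. Such an R need not be euclidean — not valid.
(C) axiom 4: valid iff R is transitive. Such an R need not be transitive — not valid.
(D) q -> Box q (equivalent to ◇p→p) corresponds to R being a subset of the identity. Such an R need not be a subset of the identity, so not valid.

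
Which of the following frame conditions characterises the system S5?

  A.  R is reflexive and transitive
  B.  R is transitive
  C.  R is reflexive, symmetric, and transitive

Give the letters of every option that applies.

C

(A) this class determines S4, not S5.
(B) this class determines K4, not S5.
(C) S5 is sound and complete for exactly this class.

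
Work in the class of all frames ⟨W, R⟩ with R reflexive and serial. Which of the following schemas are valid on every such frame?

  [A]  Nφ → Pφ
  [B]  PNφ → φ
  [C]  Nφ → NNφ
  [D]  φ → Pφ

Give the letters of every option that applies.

(A) Nφ → Pφ is axiom D, which corresponds to seriality. Every such R is serial — valid.
(B) PNφ → φ (the dual of axiom B) characterises the symmetric frames. Such an R need not be symmetric — not valid.
(C) axiom 4: valid iff R is transitive. Such an R need not be transitive — not valid.
(D) φ → Pφ (the dual of axiom T) characterises the reflexive frames. Every such R is reflexive — valid.

A, D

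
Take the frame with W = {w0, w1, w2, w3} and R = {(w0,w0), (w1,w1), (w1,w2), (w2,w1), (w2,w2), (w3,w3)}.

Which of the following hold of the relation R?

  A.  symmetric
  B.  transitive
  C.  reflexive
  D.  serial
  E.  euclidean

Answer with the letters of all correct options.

(A) symmetric: every R-edge is matched by its reverse.
(B) transitive: R is closed under composition.
(C) reflexive: each world relates to itself.
(D) serial: every world has an R-successor.
(E) euclidean: any two R-successors of the same world are R-related.

A, B, C, D, E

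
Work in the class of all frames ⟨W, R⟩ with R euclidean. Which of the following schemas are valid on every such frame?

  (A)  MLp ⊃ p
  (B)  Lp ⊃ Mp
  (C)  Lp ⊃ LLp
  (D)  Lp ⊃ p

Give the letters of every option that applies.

(A) MLp ⊃ p is the dual of axiom B, which corresponds to symmetry. Such an R need not be symmetric — not valid.
(B) Lp ⊃ Mp is axiom D; it is valid on a frame exactly when R is serial. Such an R need not be serial, so not valid.
(C) axiom 4: valid iff R is transitive. Such an R need not be transitive — not valid.
(D) Lp ⊃ p is axiom T, which corresponds to reflexivity. Such an R need not be reflexive — not valid.

none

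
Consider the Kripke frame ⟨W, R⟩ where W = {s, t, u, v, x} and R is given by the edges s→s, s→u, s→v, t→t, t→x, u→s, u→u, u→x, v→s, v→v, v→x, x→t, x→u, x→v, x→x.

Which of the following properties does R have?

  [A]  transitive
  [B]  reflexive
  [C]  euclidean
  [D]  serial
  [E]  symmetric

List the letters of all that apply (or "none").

(A) not transitive: s R u and u R x but not s R x.
(B) reflexive: each world relates to itself.
(C) not euclidean: s R u and s R v but not u R v.
(D) serial: every world has an R-successor.
(E) symmetric: every R-edge is matched by its reverse.

B, D, E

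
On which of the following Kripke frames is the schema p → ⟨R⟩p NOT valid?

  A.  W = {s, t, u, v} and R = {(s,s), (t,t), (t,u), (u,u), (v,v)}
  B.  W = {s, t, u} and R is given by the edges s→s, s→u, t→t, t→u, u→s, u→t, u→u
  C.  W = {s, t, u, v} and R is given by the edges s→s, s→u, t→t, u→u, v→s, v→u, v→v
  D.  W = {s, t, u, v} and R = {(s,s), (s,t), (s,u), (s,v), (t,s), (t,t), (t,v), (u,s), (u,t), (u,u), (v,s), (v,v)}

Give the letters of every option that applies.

none

The schema p → ⟨R⟩p is the dual of axiom T; it is valid on a frame iff R is reflexive.
(A) R is reflexive (each world relates to itself), so the schema is valid here.
(B) R is reflexive (each world relates to itself), so the schema is valid here.
(C) R is reflexive (each world relates to itself), so the schema is valid here.
(D) R is reflexive (each world relates to itself), so the schema is valid here.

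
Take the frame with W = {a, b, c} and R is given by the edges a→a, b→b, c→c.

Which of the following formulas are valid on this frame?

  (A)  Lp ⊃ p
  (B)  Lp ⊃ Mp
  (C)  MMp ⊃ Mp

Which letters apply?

A, B, C

R is reflexive: each world relates to itself.
R is transitive: R is closed under composition.
R is serial: every world has an R-successor.
(A) axiom T: valid iff R is reflexive. R is reflexive — valid.
(B) Lp ⊃ Mp is axiom D, which corresponds to seriality. R is serial — valid.
(C) MMp ⊃ Mp (the dual of axiom 4) characterises the transitive frames. R is transitive — valid.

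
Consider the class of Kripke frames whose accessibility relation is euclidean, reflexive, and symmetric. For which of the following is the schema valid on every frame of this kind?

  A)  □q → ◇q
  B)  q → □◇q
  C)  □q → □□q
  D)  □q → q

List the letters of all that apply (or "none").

A, B, C, D

A relation that is euclidean, reflexive, and symmetric is also serial and transitive.
(A) axiom D: valid iff R is serial. Every such R is serial — valid.
(B) axiom B: valid iff R is symmetric. Every such R is symmetric — valid.
(C) □q → □□q (axiom 4) characterises the transitive frames. Every such R is transitive — valid.
(D) □q → q (axiom T) characterises the reflexive frames. Every such R is reflexive — valid.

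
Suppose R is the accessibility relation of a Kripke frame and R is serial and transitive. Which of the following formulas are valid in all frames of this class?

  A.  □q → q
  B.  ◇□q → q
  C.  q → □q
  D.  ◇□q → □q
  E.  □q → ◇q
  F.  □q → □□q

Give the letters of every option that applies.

E, F

(A) □q → q is axiom T, which corresponds to reflexivity. Such an R need not be reflexive — not valid.
(B) ◇□q → q is the dual of axiom B; it is valid on a frame exactly when R is symmetric. Such an R need not be symmetric, so not valid.
(C) q → □q is valid only on frames where every R-edge is a self-loop. Such an R need not be a subset of the identity — not valid.
(D) ◇□q → □q (the dual of axiom 5) characterises the euclidean frames. Such an R need not be euclidean — not valid.
(E) □q → ◇q is axiom D, which corresponds to seriality. Every such R is serial — valid.
(F) axiom 4: valid iff R is transitive. Every such R is transitive — valid.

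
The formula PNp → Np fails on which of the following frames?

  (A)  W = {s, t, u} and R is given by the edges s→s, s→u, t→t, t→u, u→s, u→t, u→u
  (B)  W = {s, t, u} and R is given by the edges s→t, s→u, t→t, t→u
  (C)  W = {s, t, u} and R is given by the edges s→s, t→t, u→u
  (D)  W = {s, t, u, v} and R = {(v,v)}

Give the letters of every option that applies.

A, B

The schema PNp → Np is the dual of axiom 5; it is valid on a frame iff R is euclidean.
(A) R is not euclidean (u R s and u R t but not s R t), so the schema fails here.
(B) R is not euclidean (s R u and s R t but not u R t), so the schema fails here.
(C) R is euclidean (any two R-successors of the same world are R-related), so the schema is valid here.
(D) R is euclidean (any two R-successors of the same world are R-related), so the schema is valid here.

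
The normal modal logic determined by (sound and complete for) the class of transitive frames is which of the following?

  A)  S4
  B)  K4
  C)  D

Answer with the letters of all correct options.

(A) S4 is determined by the class of reflexive and transitive frames.
(B) K4 is determined by exactly this class.
(C) D is determined by the class of serial frames.

B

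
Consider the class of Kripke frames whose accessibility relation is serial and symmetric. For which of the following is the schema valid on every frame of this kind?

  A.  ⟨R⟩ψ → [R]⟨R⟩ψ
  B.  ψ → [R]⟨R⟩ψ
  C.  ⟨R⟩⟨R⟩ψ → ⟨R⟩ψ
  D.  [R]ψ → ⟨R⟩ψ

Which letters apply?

B, D

(A) ⟨R⟩ψ → [R]⟨R⟩ψ is axiom 5; it is valid on a frame exactly when R is euclidean. Such an R need not be euclidean, so not valid.
(B) axiom B: valid iff R is symmetric. Every such R is symmetric — valid.
(C) ⟨R⟩⟨R⟩ψ → ⟨R⟩ψ is the dual of axiom 4; it is valid on a frame exactly when R is transitive. Such an R need not be transitive, so not valid.
(D) [R]ψ → ⟨R⟩ψ is axiom D; it is valid on a frame exactly when R is serial. Every such R is serial, so valid.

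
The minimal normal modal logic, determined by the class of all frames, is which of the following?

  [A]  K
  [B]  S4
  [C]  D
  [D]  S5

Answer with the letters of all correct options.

(A) K is determined by exactly this class.
(B) S4 is determined by the class of reflexive and transitive frames.
(C) D is determined by the class of serial frames.
(D) S5 is determined by the class of reflexive, symmetric, and transitive frames.

A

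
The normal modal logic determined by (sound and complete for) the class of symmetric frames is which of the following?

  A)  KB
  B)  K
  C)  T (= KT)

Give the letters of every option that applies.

A

(A) KB is determined by exactly this class.
(B) K is determined by the class of arbitrary frames.
(C) T (= KT) is determined by the class of reflexive frames.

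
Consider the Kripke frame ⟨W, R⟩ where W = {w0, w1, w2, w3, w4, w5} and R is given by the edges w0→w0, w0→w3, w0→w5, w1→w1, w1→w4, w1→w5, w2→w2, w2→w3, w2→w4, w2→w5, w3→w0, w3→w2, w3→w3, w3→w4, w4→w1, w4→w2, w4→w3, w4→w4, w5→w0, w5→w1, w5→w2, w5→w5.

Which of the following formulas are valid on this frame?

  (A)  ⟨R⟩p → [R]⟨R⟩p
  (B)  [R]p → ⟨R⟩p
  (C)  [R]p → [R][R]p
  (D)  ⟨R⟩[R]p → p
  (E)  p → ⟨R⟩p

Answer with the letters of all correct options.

R is reflexive: each world relates to itself.
R is symmetric: every R-edge is matched by its reverse.
R is not transitive: w0 R w3 and w3 R w2 but not w0 R w2.
R is not euclidean: w0 R w3 and w0 R w5 but not w3 R w5.
R is serial: every world has an R-successor.
(A) axiom 5: valid iff R is euclidean. R is not euclidean — not valid.
(B) axiom D: valid iff R is serial. R is serial — valid.
(C) axiom 4: valid iff R is transitive. R is not transitive — not valid.
(D) ⟨R⟩[R]p → p (the dual of axiom B) characterises the symmetric frames. R is symmetric — valid.
(E) p → ⟨R⟩p (the dual of axiom T) characterises the reflexive frames. R is reflexive — valid.

B, D, E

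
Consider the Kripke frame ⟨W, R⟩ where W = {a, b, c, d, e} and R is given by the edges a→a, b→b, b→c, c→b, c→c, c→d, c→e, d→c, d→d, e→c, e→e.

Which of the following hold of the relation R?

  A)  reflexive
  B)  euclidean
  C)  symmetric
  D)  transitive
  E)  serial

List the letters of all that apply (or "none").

(A) reflexive: each world relates to itself.
(B) not euclidean: c R b and c R d but not b R d.
(C) symmetric: every R-edge is matched by its reverse.
(D) not transitive: b R c and c R d but not b R d.
(E) serial: every world has an R-successor.

A, C, E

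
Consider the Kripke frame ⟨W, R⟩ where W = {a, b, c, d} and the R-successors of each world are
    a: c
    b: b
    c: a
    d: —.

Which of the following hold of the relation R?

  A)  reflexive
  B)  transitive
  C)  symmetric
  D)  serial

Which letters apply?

(A) not reflexive: not a R a.
(B) not transitive: a R c and c R a but not a R a.
(C) symmetric: every R-edge is matched by its reverse.
(D) not serial: d has no R-successor.

C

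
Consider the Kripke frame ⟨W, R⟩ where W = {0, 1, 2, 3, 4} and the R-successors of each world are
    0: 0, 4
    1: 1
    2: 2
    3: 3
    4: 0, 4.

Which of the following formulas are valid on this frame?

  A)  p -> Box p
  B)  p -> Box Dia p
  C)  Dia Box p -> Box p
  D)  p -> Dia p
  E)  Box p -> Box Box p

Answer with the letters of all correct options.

R is reflexive: each world relates to itself.
R is symmetric: every R-edge is matched by its reverse.
R is transitive: R is closed under composition.
R is euclidean: any two R-successors of the same world are R-related.
R is not a subset of the identity: 0 R 4 with 0 ≠ 4.
(A) p -> Box p is equivalent to ◇p→p; it holds exactly when R ⊆ identity. Here R ⊄ identity — not valid.
(B) p -> Box Dia p is axiom B, which corresponds to symmetry. R is symmetric — valid.
(C) Dia Box p -> Box p (the dual of axiom 5) characterises the euclidean frames. R is euclidean — valid.
(D) p -> Dia p (the dual of axiom T) characterises the reflexive frames. R is reflexive — valid.
(E) axiom 4: valid iff R is transitive. R is transitive — valid.

B, C, D, E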